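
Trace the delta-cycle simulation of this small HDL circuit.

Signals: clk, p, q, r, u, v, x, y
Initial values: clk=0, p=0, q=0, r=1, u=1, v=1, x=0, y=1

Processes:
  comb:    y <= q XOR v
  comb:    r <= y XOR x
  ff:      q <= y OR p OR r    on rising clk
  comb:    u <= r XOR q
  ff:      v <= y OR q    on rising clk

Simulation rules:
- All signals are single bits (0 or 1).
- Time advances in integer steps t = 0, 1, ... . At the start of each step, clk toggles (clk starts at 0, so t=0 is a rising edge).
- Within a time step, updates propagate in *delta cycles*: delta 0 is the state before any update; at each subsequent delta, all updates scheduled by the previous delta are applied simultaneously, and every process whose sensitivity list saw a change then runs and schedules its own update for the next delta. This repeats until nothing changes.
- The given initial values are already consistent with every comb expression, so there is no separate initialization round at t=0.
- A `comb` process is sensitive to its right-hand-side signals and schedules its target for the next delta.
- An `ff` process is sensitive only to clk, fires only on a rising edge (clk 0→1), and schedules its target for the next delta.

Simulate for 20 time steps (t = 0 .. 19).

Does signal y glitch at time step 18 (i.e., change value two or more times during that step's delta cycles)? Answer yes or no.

[bits: q,clk,r,u,v,y,p,x]
t=0: Δ0=00111100 Δ1=01111100 Δ2=11111100 Δ3=11101000 Δ4=11001000 Δ5=11011000 | 5Δ
t=1: Δ0=11011000 Δ1=10011000 | 1Δ
t=2: Δ0=10011000 Δ1=11011000 Δ2=01011000 Δ3=01001100 Δ4=01101100 Δ5=01111100 | 5Δ
t=3: Δ0=01111100 Δ1=00111100 | 1Δ
t=4: Δ0=00111100 Δ1=01111100 Δ2=11111100 Δ3=11101000 Δ4=11001000 Δ5=11011000 | 5Δ
t=5: Δ0=11011000 Δ1=10011000 | 1Δ
t=6: Δ0=10011000 Δ1=11011000 Δ2=01011000 Δ3=01001100 Δ4=01101100 Δ5=01111100 | 5Δ
t=7: Δ0=01111100 Δ1=00111100 | 1Δ
t=8: Δ0=00111100 Δ1=01111100 Δ2=11111100 Δ3=11101000 Δ4=11001000 Δ5=11011000 | 5Δ
t=9: Δ0=11011000 Δ1=10011000 | 1Δ
t=10: Δ0=10011000 Δ1=11011000 Δ2=01011000 Δ3=01001100 Δ4=01101100 Δ5=01111100 | 5Δ
t=11: Δ0=01111100 Δ1=00111100 | 1Δ
t=12: Δ0=00111100 Δ1=01111100 Δ2=11111100 Δ3=11101000 Δ4=11001000 Δ5=11011000 | 5Δ
t=13: Δ0=11011000 Δ1=10011000 | 1Δ
t=14: Δ0=10011000 Δ1=11011000 Δ2=01011000 Δ3=01001100 Δ4=01101100 Δ5=01111100 | 5Δ
t=15: Δ0=01111100 Δ1=00111100 | 1Δ
t=16: Δ0=00111100 Δ1=01111100 Δ2=11111100 Δ3=11101000 Δ4=11001000 Δ5=11011000 | 5Δ
t=17: Δ0=11011000 Δ1=10011000 | 1Δ
t=18: Δ0=10011000 Δ1=11011000 Δ2=01011000 Δ3=01001100 Δ4=01101100 Δ5=01111100 | 5Δ
t=19: Δ0=01111100 Δ1=00111100 | 1Δ

no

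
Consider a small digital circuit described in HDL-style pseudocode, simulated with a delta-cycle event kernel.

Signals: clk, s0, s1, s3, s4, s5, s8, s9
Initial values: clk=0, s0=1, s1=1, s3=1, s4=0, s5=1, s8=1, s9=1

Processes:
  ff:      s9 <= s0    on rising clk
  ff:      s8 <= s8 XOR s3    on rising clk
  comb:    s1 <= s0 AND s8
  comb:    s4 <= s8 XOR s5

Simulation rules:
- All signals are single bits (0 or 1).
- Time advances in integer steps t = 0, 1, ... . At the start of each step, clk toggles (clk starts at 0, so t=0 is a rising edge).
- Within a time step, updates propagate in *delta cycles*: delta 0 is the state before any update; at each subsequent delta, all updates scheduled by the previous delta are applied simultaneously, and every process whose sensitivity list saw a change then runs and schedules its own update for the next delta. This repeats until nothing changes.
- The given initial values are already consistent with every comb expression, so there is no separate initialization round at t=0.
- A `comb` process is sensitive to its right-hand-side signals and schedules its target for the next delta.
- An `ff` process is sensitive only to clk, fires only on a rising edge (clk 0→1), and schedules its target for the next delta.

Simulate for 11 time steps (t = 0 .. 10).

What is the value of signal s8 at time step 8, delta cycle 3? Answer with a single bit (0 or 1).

[bits: s0,s4,s9,s1,s5,s8,clk,s3]
t=0: Δ0=10111101 Δ1=10111111 Δ2=10111011 Δ3=11101011 | 3Δ
t=1: Δ0=11101011 Δ1=11101001 | 1Δ
t=2: Δ0=11101001 Δ1=11101011 Δ2=11101111 Δ3=10111111 | 3Δ
t=3: Δ0=10111111 Δ1=10111101 | 1Δ
t=4: Δ0=10111101 Δ1=10111111 Δ2=10111011 Δ3=11101011 | 3Δ
t=5: Δ0=11101011 Δ1=11101001 | 1Δ
t=6: Δ0=11101001 Δ1=11101011 Δ2=11101111 Δ3=10111111 | 3Δ
t=7: Δ0=10111111 Δ1=10111101 | 1Δ
t=8: Δ0=10111101 Δ1=10111111 Δ2=10111011 Δ3=11101011 | 3Δ
t=9: Δ0=11101011 Δ1=11101001 | 1Δ
t=10: Δ0=11101001 Δ1=11101011 Δ2=11101111 Δ3=10111111 | 3Δ

0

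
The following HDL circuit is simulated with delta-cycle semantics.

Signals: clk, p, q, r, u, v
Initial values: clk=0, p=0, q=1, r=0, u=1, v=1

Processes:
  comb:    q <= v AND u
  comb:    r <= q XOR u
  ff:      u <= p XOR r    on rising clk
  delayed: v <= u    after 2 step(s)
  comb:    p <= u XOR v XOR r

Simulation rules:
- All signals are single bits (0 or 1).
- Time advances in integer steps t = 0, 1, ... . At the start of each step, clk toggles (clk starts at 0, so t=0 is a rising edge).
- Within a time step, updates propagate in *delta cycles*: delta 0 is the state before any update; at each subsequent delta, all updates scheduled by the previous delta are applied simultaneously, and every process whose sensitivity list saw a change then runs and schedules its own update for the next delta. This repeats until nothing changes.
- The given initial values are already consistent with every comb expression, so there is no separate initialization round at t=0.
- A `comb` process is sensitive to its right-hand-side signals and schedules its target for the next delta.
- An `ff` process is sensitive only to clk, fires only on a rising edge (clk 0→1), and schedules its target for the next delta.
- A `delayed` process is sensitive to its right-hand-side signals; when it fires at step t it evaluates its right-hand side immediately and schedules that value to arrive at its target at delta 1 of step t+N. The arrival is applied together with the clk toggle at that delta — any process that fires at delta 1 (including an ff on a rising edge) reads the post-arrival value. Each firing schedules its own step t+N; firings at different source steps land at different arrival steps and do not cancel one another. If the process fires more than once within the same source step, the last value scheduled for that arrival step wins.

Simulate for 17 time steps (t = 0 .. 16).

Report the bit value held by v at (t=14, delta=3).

t0.Δ0 v=1 r=0 p=0 clk=0 q=1 u=1
t0.Δ1 v=1 r=0 p=0 clk=1 q=1 u=1
t0.Δ2 v=1 r=0 p=0 clk=1 q=1 u=0
t0.Δ3 v=1 r=1 p=1 clk=1 q=0 u=0
t0.Δ4 v=1 r=0 p=0 clk=1 q=0 u=0
t0.Δ5 v=1 r=0 p=1 clk=1 q=0 u=0
t1.Δ0 v=1 r=0 p=1 clk=1 q=0 u=0
t1.Δ1 v=1 r=0 p=1 clk=0 q=0 u=0
t2.Δ0 v=1 r=0 p=1 clk=0 q=0 u=0
t2.Δ1 v=0 r=0 p=1 clk=1 q=0 u=0
t2.Δ2 v=0 r=0 p=0 clk=1 q=0 u=1
t2.Δ3 v=0 r=1 p=1 clk=1 q=0 u=1
t2.Δ4 v=0 r=1 p=0 clk=1 q=0 u=1
t3.Δ0 v=0 r=1 p=0 clk=1 q=0 u=1
t3.Δ1 v=0 r=1 p=0 clk=0 q=0 u=1
t4.Δ0 v=0 r=1 p=0 clk=0 q=0 u=1
t4.Δ1 v=1 r=1 p=0 clk=1 q=0 u=1
t4.Δ2 v=1 r=1 p=1 clk=1 q=1 u=1
t4.Δ3 v=1 r=0 p=1 clk=1 q=1 u=1
t4.Δ4 v=1 r=0 p=0 clk=1 q=1 u=1
t5.Δ0 v=1 r=0 p=0 clk=1 q=1 u=1
t5.Δ1 v=1 r=0 p=0 clk=0 q=1 u=1
t6.Δ0 v=1 r=0 p=0 clk=0 q=1 u=1
t6.Δ1 v=1 r=0 p=0 clk=1 q=1 u=1
t6.Δ2 v=1 r=0 p=0 clk=1 q=1 u=0
t6.Δ3 v=1 r=1 p=1 clk=1 q=0 u=0
t6.Δ4 v=1 r=0 p=0 clk=1 q=0 u=0
t6.Δ5 v=1 r=0 p=1 clk=1 q=0 u=0
t7.Δ0 v=1 r=0 p=1 clk=1 q=0 u=0
t7.Δ1 v=1 r=0 p=1 clk=0 q=0 u=0
t8.Δ0 v=1 r=0 p=1 clk=0 q=0 u=0
t8.Δ1 v=0 r=0 p=1 clk=1 q=0 u=0
t8.Δ2 v=0 r=0 p=0 clk=1 q=0 u=1
t8.Δ3 v=0 r=1 p=1 clk=1 q=0 u=1
t8.Δ4 v=0 r=1 p=0 clk=1 q=0 u=1
t9.Δ0 v=0 r=1 p=0 clk=1 q=0 u=1
t9.Δ1 v=0 r=1 p=0 clk=0 q=0 u=1
t10.Δ0 v=0 r=1 p=0 clk=0 q=0 u=1
t10.Δ1 v=1 r=1 p=0 clk=1 q=0 u=1
t10.Δ2 v=1 r=1 p=1 clk=1 q=1 u=1
t10.Δ3 v=1 r=0 p=1 clk=1 q=1 u=1
t10.Δ4 v=1 r=0 p=0 clk=1 q=1 u=1
t11.Δ0 v=1 r=0 p=0 clk=1 q=1 u=1
t11.Δ1 v=1 r=0 p=0 clk=0 q=1 u=1
t12.Δ0 v=1 r=0 p=0 clk=0 q=1 u=1
t12.Δ1 v=1 r=0 p=0 clk=1 q=1 u=1
t12.Δ2 v=1 r=0 p=0 clk=1 q=1 u=0
t12.Δ3 v=1 r=1 p=1 clk=1 q=0 u=0
t12.Δ4 v=1 r=0 p=0 clk=1 q=0 u=0
t12.Δ5 v=1 r=0 p=1 clk=1 q=0 u=0
t13.Δ0 v=1 r=0 p=1 clk=1 q=0 u=0
t13.Δ1 v=1 r=0 p=1 clk=0 q=0 u=0
t14.Δ0 v=1 r=0 p=1 clk=0 q=0 u=0
t14.Δ1 v=0 r=0 p=1 clk=1 q=0 u=0
t14.Δ2 v=0 r=0 p=0 clk=1 q=0 u=1
t14.Δ3 v=0 r=1 p=1 clk=1 q=0 u=1
t14.Δ4 v=0 r=1 p=0 clk=1 q=0 u=1
t15.Δ0 v=0 r=1 p=0 clk=1 q=0 u=1
t15.Δ1 v=0 r=1 p=0 clk=0 q=0 u=1
t16.Δ0 v=0 r=1 p=0 clk=0 q=0 u=1
t16.Δ1 v=1 r=1 p=0 clk=1 q=0 u=1
t16.Δ2 v=1 r=1 p=1 clk=1 q=1 u=1
t16.Δ3 v=1 r=0 p=1 clk=1 q=1 u=1
t16.Δ4 v=1 r=0 p=0 clk=1 q=1 u=1

0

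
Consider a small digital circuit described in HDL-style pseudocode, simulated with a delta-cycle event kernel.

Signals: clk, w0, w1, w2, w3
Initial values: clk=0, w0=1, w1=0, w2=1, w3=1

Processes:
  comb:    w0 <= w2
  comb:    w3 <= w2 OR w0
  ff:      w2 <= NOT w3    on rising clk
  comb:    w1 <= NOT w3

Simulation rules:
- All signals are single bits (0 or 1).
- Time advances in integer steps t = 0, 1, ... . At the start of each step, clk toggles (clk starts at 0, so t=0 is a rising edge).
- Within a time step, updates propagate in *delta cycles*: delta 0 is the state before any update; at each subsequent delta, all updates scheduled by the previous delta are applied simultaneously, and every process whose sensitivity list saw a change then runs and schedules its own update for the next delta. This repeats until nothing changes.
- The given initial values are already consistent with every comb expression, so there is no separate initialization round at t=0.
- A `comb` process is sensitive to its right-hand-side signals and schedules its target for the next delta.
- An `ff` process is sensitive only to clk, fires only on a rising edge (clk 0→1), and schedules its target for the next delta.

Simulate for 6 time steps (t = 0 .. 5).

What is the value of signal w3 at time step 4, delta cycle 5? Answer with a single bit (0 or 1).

0

[bits: w1,w0,clk,w2,w3]
t=0: Δ0=01011 Δ1=01111 Δ2=01101 Δ3=00101 Δ4=00100 Δ5=10100 | 5Δ
t=1: Δ0=10100 Δ1=10000 | 1Δ
t=2: Δ0=10000 Δ1=10100 Δ2=10110 Δ3=11111 Δ4=01111 | 4Δ
t=3: Δ0=01111 Δ1=01011 | 1Δ
t=4: Δ0=01011 Δ1=01111 Δ2=01101 Δ3=00101 Δ4=00100 Δ5=10100 | 5Δ
t=5: Δ0=10100 Δ1=10000 | 1Δ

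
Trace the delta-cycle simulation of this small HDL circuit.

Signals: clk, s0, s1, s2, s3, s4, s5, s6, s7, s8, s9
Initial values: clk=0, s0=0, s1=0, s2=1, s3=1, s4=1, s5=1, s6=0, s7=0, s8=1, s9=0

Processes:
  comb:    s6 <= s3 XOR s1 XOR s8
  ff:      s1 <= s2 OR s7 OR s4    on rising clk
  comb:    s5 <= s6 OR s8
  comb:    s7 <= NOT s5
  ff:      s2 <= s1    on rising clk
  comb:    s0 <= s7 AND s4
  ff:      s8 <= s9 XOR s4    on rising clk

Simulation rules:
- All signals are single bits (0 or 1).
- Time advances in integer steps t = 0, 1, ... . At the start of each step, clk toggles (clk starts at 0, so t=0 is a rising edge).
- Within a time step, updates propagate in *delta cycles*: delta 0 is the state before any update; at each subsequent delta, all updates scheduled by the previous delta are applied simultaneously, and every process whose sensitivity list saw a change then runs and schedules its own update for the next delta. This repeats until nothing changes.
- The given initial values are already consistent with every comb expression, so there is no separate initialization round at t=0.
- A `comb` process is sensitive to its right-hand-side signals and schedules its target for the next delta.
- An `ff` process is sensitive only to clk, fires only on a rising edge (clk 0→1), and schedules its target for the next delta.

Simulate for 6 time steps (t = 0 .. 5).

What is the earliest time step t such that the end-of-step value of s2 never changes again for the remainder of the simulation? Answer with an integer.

2

t=0 Δ0: s0=0 s9=0 s2=1 s7=0 s1=0 s6=0 s5=1 s4=1 s3=1 s8=1 clk=0
  Δ1: clk:0→1
  Δ2: s2:1→0, s1:0→1
  Δ3: s6:0→1
  (3Δ to stable)
t=1 Δ0: s0=0 s9=0 s2=0 s7=0 s1=1 s6=1 s5=1 s4=1 s3=1 s8=1 clk=1
  Δ1: clk:1→0
  (1Δ to stable)
t=2 Δ0: s0=0 s9=0 s2=0 s7=0 s1=1 s6=1 s5=1 s4=1 s3=1 s8=1 clk=0
  Δ1: clk:0→1
  Δ2: s2:0→1
  (2Δ to stable)
t=3 Δ0: s0=0 s9=0 s2=1 s7=0 s1=1 s6=1 s5=1 s4=1 s3=1 s8=1 clk=1
  Δ1: clk:1→0
  (1Δ to stable)
t=4 Δ0: s0=0 s9=0 s2=1 s7=0 s1=1 s6=1 s5=1 s4=1 s3=1 s8=1 clk=0
  Δ1: clk:0→1
  (1Δ to stable)
t=5 Δ0: s0=0 s9=0 s2=1 s7=0 s1=1 s6=1 s5=1 s4=1 s3=1 s8=1 clk=1
  Δ1: clk:1→0
  (1Δ to stable)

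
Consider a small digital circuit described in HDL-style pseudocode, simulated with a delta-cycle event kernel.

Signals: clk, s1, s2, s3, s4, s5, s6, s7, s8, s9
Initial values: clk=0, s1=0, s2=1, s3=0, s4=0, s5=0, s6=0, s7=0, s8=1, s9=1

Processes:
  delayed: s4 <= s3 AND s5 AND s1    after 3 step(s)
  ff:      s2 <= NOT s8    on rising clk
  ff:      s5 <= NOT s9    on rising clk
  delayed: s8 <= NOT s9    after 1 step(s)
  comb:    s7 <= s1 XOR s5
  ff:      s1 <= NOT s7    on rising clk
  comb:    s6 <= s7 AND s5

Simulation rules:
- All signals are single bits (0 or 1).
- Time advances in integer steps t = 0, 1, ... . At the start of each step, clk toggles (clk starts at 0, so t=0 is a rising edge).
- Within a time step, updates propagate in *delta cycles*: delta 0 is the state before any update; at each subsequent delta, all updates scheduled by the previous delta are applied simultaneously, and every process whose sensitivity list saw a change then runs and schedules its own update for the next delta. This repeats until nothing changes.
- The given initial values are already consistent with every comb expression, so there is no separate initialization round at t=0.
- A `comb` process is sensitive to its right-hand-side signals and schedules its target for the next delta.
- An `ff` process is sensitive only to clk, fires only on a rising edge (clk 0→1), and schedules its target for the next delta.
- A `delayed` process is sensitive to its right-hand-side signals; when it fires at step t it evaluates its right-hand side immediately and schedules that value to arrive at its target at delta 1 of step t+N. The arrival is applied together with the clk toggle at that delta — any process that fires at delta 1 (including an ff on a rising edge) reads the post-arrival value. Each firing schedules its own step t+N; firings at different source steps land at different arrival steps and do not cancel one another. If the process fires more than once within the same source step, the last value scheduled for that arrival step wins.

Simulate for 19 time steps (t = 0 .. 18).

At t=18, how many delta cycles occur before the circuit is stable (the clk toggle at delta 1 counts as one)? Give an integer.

t=0 Δ0: s5=0 s7=0 clk=0 s3=0 s4=0 s9=1 s2=1 s1=0 s6=0 s8=1
  Δ1: clk:0→1
  Δ2: s2:1→0, s1:0→1
  Δ3: s7:0→1
  (3Δ to stable)
t=1 Δ0: s5=0 s7=1 clk=1 s3=0 s4=0 s9=1 s2=0 s1=1 s6=0 s8=1
  Δ1: clk:1→0
  (1Δ to stable)
t=2 Δ0: s5=0 s7=1 clk=0 s3=0 s4=0 s9=1 s2=0 s1=1 s6=0 s8=1
  Δ1: clk:0→1
  Δ2: s1:1→0
  Δ3: s7:1→0
  (3Δ to stable)
t=3 Δ0: s5=0 s7=0 clk=1 s3=0 s4=0 s9=1 s2=0 s1=0 s6=0 s8=1
  Δ1: clk:1→0
  (1Δ to stable)
t=4 Δ0: s5=0 s7=0 clk=0 s3=0 s4=0 s9=1 s2=0 s1=0 s6=0 s8=1
  Δ1: clk:0→1
  Δ2: s1:0→1
  Δ3: s7:0→1
  (3Δ to stable)
t=5 Δ0: s5=0 s7=1 clk=1 s3=0 s4=0 s9=1 s2=0 s1=1 s6=0 s8=1
  Δ1: clk:1→0
  (1Δ to stable)
t=6 Δ0: s5=0 s7=1 clk=0 s3=0 s4=0 s9=1 s2=0 s1=1 s6=0 s8=1
  Δ1: clk:0→1
  Δ2: s1:1→0
  Δ3: s7:1→0
  (3Δ to stable)
t=7 Δ0: s5=0 s7=0 clk=1 s3=0 s4=0 s9=1 s2=0 s1=0 s6=0 s8=1
  Δ1: clk:1→0
  (1Δ to stable)
t=8 Δ0: s5=0 s7=0 clk=0 s3=0 s4=0 s9=1 s2=0 s1=0 s6=0 s8=1
  Δ1: clk:0→1
  Δ2: s1:0→1
  Δ3: s7:0→1
  (3Δ to stable)
t=9 Δ0: s5=0 s7=1 clk=1 s3=0 s4=0 s9=1 s2=0 s1=1 s6=0 s8=1
  Δ1: clk:1→0
  (1Δ to stable)
t=10 Δ0: s5=0 s7=1 clk=0 s3=0 s4=0 s9=1 s2=0 s1=1 s6=0 s8=1
  Δ1: clk:0→1
  Δ2: s1:1→0
  Δ3: s7:1→0
  (3Δ to stable)
t=11 Δ0: s5=0 s7=0 clk=1 s3=0 s4=0 s9=1 s2=0 s1=0 s6=0 s8=1
  Δ1: clk:1→0
  (1Δ to stable)
t=12 Δ0: s5=0 s7=0 clk=0 s3=0 s4=0 s9=1 s2=0 s1=0 s6=0 s8=1
  Δ1: clk:0→1
  Δ2: s1:0→1
  Δ3: s7:0→1
  (3Δ to stable)
t=13 Δ0: s5=0 s7=1 clk=1 s3=0 s4=0 s9=1 s2=0 s1=1 s6=0 s8=1
  Δ1: clk:1→0
  (1Δ to stable)
t=14 Δ0: s5=0 s7=1 clk=0 s3=0 s4=0 s9=1 s2=0 s1=1 s6=0 s8=1
  Δ1: clk:0→1
  Δ2: s1:1→0
  Δ3: s7:1→0
  (3Δ to stable)
t=15 Δ0: s5=0 s7=0 clk=1 s3=0 s4=0 s9=1 s2=0 s1=0 s6=0 s8=1
  Δ1: clk:1→0
  (1Δ to stable)
t=16 Δ0: s5=0 s7=0 clk=0 s3=0 s4=0 s9=1 s2=0 s1=0 s6=0 s8=1
  Δ1: clk:0→1
  Δ2: s1:0→1
  Δ3: s7:0→1
  (3Δ to stable)
t=17 Δ0: s5=0 s7=1 clk=1 s3=0 s4=0 s9=1 s2=0 s1=1 s6=0 s8=1
  Δ1: clk:1→0
  (1Δ to stable)
t=18 Δ0: s5=0 s7=1 clk=0 s3=0 s4=0 s9=1 s2=0 s1=1 s6=0 s8=1
  Δ1: clk:0→1
  Δ2: s1:1→0
  Δ3: s7:1→0
  (3Δ to stable)

3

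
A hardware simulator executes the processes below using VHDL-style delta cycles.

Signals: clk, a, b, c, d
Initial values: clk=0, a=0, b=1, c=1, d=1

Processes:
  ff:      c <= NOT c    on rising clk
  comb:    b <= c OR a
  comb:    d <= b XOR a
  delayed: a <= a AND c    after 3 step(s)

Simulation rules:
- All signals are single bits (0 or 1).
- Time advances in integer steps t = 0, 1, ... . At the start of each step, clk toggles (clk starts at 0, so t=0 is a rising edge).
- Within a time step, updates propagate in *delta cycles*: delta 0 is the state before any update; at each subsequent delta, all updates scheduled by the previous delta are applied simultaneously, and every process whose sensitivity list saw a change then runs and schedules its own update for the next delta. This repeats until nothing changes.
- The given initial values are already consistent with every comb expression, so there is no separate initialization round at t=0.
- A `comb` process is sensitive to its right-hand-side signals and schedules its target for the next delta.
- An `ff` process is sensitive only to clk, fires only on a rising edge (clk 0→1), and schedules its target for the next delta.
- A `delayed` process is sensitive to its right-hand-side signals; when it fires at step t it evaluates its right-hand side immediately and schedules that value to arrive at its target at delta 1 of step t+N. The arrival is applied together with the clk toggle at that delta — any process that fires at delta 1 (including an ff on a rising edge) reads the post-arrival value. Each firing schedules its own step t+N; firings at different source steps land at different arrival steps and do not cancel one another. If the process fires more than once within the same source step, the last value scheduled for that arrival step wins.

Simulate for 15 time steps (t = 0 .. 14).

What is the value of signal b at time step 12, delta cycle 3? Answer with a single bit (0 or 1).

t=0 Δ0: d=1 c=1 a=0 b=1 clk=0
  Δ1: clk:0→1
  Δ2: c:1→0
  Δ3: b:1→0
  Δ4: d:1→0
  (4Δ to stable)
t=1 Δ0: d=0 c=0 a=0 b=0 clk=1
  Δ1: clk:1→0
  (1Δ to stable)
t=2 Δ0: d=0 c=0 a=0 b=0 clk=0
  Δ1: clk:0→1
  Δ2: c:0→1
  Δ3: b:0→1
  Δ4: d:0→1
  (4Δ to stable)
t=3 Δ0: d=1 c=1 a=0 b=1 clk=1
  Δ1: clk:1→0
  (1Δ to stable)
t=4 Δ0: d=1 c=1 a=0 b=1 clk=0
  Δ1: clk:0→1
  Δ2: c:1→0
  Δ3: b:1→0
  Δ4: d:1→0
  (4Δ to stable)
t=5 Δ0: d=0 c=0 a=0 b=0 clk=1
  Δ1: clk:1→0
  (1Δ to stable)
t=6 Δ0: d=0 c=0 a=0 b=0 clk=0
  Δ1: clk:0→1
  Δ2: c:0→1
  Δ3: b:0→1
  Δ4: d:0→1
  (4Δ to stable)
t=7 Δ0: d=1 c=1 a=0 b=1 clk=1
  Δ1: clk:1→0
  (1Δ to stable)
t=8 Δ0: d=1 c=1 a=0 b=1 clk=0
  Δ1: clk:0→1
  Δ2: c:1→0
  Δ3: b:1→0
  Δ4: d:1→0
  (4Δ to stable)
t=9 Δ0: d=0 c=0 a=0 b=0 clk=1
  Δ1: clk:1→0
  (1Δ to stable)
t=10 Δ0: d=0 c=0 a=0 b=0 clk=0
  Δ1: clk:0→1
  Δ2: c:0→1
  Δ3: b:0→1
  Δ4: d:0→1
  (4Δ to stable)
t=11 Δ0: d=1 c=1 a=0 b=1 clk=1
  Δ1: clk:1→0
  (1Δ to stable)
t=12 Δ0: d=1 c=1 a=0 b=1 clk=0
  Δ1: clk:0→1
  Δ2: c:1→0
  Δ3: b:1→0
  Δ4: d:1→0
  (4Δ to stable)
t=13 Δ0: d=0 c=0 a=0 b=0 clk=1
  Δ1: clk:1→0
  (1Δ to stable)
t=14 Δ0: d=0 c=0 a=0 b=0 clk=0
  Δ1: clk:0→1
  Δ2: c:0→1
  Δ3: b:0→1
  Δ4: d:0→1
  (4Δ to stable)

0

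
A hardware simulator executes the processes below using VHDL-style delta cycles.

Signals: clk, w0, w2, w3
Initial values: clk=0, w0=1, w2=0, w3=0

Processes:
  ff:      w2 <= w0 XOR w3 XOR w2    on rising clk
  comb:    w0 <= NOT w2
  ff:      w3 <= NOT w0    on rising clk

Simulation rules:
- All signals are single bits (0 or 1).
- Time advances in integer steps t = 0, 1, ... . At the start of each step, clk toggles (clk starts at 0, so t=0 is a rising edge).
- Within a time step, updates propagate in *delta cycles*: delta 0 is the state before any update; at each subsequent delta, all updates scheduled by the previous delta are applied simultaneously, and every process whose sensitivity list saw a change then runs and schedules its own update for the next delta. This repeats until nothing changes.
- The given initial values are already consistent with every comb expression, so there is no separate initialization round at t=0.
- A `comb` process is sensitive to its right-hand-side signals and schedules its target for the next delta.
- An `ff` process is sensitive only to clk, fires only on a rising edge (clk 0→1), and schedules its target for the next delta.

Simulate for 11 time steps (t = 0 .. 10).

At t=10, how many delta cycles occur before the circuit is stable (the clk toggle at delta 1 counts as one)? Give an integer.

2

t=0 Δ0: w2=0 w0=1 w3=0 clk=0
  Δ1: clk:0→1
  Δ2: w2:0→1
  Δ3: w0:1→0
  (3Δ to stable)
t=1 Δ0: w2=1 w0=0 w3=0 clk=1
  Δ1: clk:1→0
  (1Δ to stable)
t=2 Δ0: w2=1 w0=0 w3=0 clk=0
  Δ1: clk:0→1
  Δ2: w3:0→1
  (2Δ to stable)
t=3 Δ0: w2=1 w0=0 w3=1 clk=1
  Δ1: clk:1→0
  (1Δ to stable)
t=4 Δ0: w2=1 w0=0 w3=1 clk=0
  Δ1: clk:0→1
  Δ2: w2:1→0
  Δ3: w0:0→1
  (3Δ to stable)
t=5 Δ0: w2=0 w0=1 w3=1 clk=1
  Δ1: clk:1→0
  (1Δ to stable)
t=6 Δ0: w2=0 w0=1 w3=1 clk=0
  Δ1: clk:0→1
  Δ2: w3:1→0
  (2Δ to stable)
t=7 Δ0: w2=0 w0=1 w3=0 clk=1
  Δ1: clk:1→0
  (1Δ to stable)
t=8 Δ0: w2=0 w0=1 w3=0 clk=0
  Δ1: clk:0→1
  Δ2: w2:0→1
  Δ3: w0:1→0
  (3Δ to stable)
t=9 Δ0: w2=1 w0=0 w3=0 clk=1
  Δ1: clk:1→0
  (1Δ to stable)
t=10 Δ0: w2=1 w0=0 w3=0 clk=0
  Δ1: clk:0→1
  Δ2: w3:0→1
  (2Δ to stable)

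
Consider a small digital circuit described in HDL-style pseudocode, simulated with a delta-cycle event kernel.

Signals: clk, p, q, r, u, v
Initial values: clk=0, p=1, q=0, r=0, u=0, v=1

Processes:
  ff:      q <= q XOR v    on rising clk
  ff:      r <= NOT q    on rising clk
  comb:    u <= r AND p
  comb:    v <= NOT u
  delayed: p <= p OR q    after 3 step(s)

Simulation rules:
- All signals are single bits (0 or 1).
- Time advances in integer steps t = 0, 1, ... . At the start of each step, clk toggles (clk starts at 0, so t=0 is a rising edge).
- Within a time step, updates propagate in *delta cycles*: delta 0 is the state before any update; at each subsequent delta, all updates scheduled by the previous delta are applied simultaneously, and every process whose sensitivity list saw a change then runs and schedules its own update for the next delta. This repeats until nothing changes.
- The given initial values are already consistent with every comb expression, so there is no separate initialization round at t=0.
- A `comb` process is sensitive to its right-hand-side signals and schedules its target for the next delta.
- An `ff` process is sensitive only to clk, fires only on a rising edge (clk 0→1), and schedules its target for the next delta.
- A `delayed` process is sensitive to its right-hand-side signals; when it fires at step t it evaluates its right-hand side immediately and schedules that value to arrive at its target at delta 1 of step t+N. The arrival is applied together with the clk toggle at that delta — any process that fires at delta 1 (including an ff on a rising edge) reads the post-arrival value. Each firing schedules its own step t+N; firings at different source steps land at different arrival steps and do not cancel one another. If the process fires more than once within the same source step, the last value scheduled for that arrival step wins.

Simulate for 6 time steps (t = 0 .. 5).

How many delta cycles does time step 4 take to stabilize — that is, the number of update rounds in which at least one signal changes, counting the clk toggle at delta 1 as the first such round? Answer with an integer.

2

t=0 Δ0: p=1 clk=0 q=0 r=0 u=0 v=1
  Δ1: clk:0→1
  Δ2: q:0→1, r:0→1
  Δ3: u:0→1
  Δ4: v:1→0
  (4Δ to stable)
t=1 Δ0: p=1 clk=1 q=1 r=1 u=1 v=0
  Δ1: clk:1→0
  (1Δ to stable)
t=2 Δ0: p=1 clk=0 q=1 r=1 u=1 v=0
  Δ1: clk:0→1
  Δ2: r:1→0
  Δ3: u:1→0
  Δ4: v:0→1
  (4Δ to stable)
t=3 Δ0: p=1 clk=1 q=1 r=0 u=0 v=1
  Δ1: clk:1→0
  (1Δ to stable)
t=4 Δ0: p=1 clk=0 q=1 r=0 u=0 v=1
  Δ1: clk:0→1
  Δ2: q:1→0
  (2Δ to stable)
t=5 Δ0: p=1 clk=1 q=0 r=0 u=0 v=1
  Δ1: clk:1→0
  (1Δ to stable)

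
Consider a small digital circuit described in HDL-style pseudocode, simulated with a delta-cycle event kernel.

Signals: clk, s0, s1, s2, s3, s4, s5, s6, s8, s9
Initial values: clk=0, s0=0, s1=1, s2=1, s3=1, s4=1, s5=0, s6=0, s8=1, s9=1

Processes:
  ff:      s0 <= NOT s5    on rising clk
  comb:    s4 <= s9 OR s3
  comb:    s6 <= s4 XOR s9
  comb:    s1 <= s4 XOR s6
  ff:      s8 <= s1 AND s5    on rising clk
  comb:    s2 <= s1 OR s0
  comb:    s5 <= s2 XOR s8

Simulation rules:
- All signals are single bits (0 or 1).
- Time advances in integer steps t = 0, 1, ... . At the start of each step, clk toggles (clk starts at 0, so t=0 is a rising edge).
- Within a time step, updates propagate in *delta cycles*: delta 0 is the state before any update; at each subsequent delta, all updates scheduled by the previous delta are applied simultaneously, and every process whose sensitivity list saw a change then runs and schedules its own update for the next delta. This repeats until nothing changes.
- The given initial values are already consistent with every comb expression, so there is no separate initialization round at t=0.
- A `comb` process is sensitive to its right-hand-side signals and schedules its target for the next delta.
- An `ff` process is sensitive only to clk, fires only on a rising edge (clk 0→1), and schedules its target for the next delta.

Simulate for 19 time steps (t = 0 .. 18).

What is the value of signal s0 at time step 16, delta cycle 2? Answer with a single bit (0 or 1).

1

t0.Δ0 s9=1 s4=1 s3=1 s5=0 clk=0 s1=1 s0=0 s8=1 s2=1 s6=0
t0.Δ1 s9=1 s4=1 s3=1 s5=0 clk=1 s1=1 s0=0 s8=1 s2=1 s6=0
t0.Δ2 s9=1 s4=1 s3=1 s5=0 clk=1 s1=1 s0=1 s8=0 s2=1 s6=0
t0.Δ3 s9=1 s4=1 s3=1 s5=1 clk=1 s1=1 s0=1 s8=0 s2=1 s6=0
t1.Δ0 s9=1 s4=1 s3=1 s5=1 clk=1 s1=1 s0=1 s8=0 s2=1 s6=0
t1.Δ1 s9=1 s4=1 s3=1 s5=1 clk=0 s1=1 s0=1 s8=0 s2=1 s6=0
t2.Δ0 s9=1 s4=1 s3=1 s5=1 clk=0 s1=1 s0=1 s8=0 s2=1 s6=0
t2.Δ1 s9=1 s4=1 s3=1 s5=1 clk=1 s1=1 s0=1 s8=0 s2=1 s6=0
t2.Δ2 s9=1 s4=1 s3=1 s5=1 clk=1 s1=1 s0=0 s8=1 s2=1 s6=0
t2.Δ3 s9=1 s4=1 s3=1 s5=0 clk=1 s1=1 s0=0 s8=1 s2=1 s6=0
t3.Δ0 s9=1 s4=1 s3=1 s5=0 clk=1 s1=1 s0=0 s8=1 s2=1 s6=0
t3.Δ1 s9=1 s4=1 s3=1 s5=0 clk=0 s1=1 s0=0 s8=1 s2=1 s6=0
t4.Δ0 s9=1 s4=1 s3=1 s5=0 clk=0 s1=1 s0=0 s8=1 s2=1 s6=0
t4.Δ1 s9=1 s4=1 s3=1 s5=0 clk=1 s1=1 s0=0 s8=1 s2=1 s6=0
t4.Δ2 s9=1 s4=1 s3=1 s5=0 clk=1 s1=1 s0=1 s8=0 s2=1 s6=0
t4.Δ3 s9=1 s4=1 s3=1 s5=1 clk=1 s1=1 s0=1 s8=0 s2=1 s6=0
t5.Δ0 s9=1 s4=1 s3=1 s5=1 clk=1 s1=1 s0=1 s8=0 s2=1 s6=0
t5.Δ1 s9=1 s4=1 s3=1 s5=1 clk=0 s1=1 s0=1 s8=0 s2=1 s6=0
t6.Δ0 s9=1 s4=1 s3=1 s5=1 clk=0 s1=1 s0=1 s8=0 s2=1 s6=0
t6.Δ1 s9=1 s4=1 s3=1 s5=1 clk=1 s1=1 s0=1 s8=0 s2=1 s6=0
t6.Δ2 s9=1 s4=1 s3=1 s5=1 clk=1 s1=1 s0=0 s8=1 s2=1 s6=0
t6.Δ3 s9=1 s4=1 s3=1 s5=0 clk=1 s1=1 s0=0 s8=1 s2=1 s6=0
t7.Δ0 s9=1 s4=1 s3=1 s5=0 clk=1 s1=1 s0=0 s8=1 s2=1 s6=0
t7.Δ1 s9=1 s4=1 s3=1 s5=0 clk=0 s1=1 s0=0 s8=1 s2=1 s6=0
t8.Δ0 s9=1 s4=1 s3=1 s5=0 clk=0 s1=1 s0=0 s8=1 s2=1 s6=0
t8.Δ1 s9=1 s4=1 s3=1 s5=0 clk=1 s1=1 s0=0 s8=1 s2=1 s6=0
t8.Δ2 s9=1 s4=1 s3=1 s5=0 clk=1 s1=1 s0=1 s8=0 s2=1 s6=0
t8.Δ3 s9=1 s4=1 s3=1 s5=1 clk=1 s1=1 s0=1 s8=0 s2=1 s6=0
t9.Δ0 s9=1 s4=1 s3=1 s5=1 clk=1 s1=1 s0=1 s8=0 s2=1 s6=0
t9.Δ1 s9=1 s4=1 s3=1 s5=1 clk=0 s1=1 s0=1 s8=0 s2=1 s6=0
t10.Δ0 s9=1 s4=1 s3=1 s5=1 clk=0 s1=1 s0=1 s8=0 s2=1 s6=0
t10.Δ1 s9=1 s4=1 s3=1 s5=1 clk=1 s1=1 s0=1 s8=0 s2=1 s6=0
t10.Δ2 s9=1 s4=1 s3=1 s5=1 clk=1 s1=1 s0=0 s8=1 s2=1 s6=0
t10.Δ3 s9=1 s4=1 s3=1 s5=0 clk=1 s1=1 s0=0 s8=1 s2=1 s6=0
t11.Δ0 s9=1 s4=1 s3=1 s5=0 clk=1 s1=1 s0=0 s8=1 s2=1 s6=0
t11.Δ1 s9=1 s4=1 s3=1 s5=0 clk=0 s1=1 s0=0 s8=1 s2=1 s6=0
t12.Δ0 s9=1 s4=1 s3=1 s5=0 clk=0 s1=1 s0=0 s8=1 s2=1 s6=0
t12.Δ1 s9=1 s4=1 s3=1 s5=0 clk=1 s1=1 s0=0 s8=1 s2=1 s6=0
t12.Δ2 s9=1 s4=1 s3=1 s5=0 clk=1 s1=1 s0=1 s8=0 s2=1 s6=0
t12.Δ3 s9=1 s4=1 s3=1 s5=1 clk=1 s1=1 s0=1 s8=0 s2=1 s6=0
t13.Δ0 s9=1 s4=1 s3=1 s5=1 clk=1 s1=1 s0=1 s8=0 s2=1 s6=0
t13.Δ1 s9=1 s4=1 s3=1 s5=1 clk=0 s1=1 s0=1 s8=0 s2=1 s6=0
t14.Δ0 s9=1 s4=1 s3=1 s5=1 clk=0 s1=1 s0=1 s8=0 s2=1 s6=0
t14.Δ1 s9=1 s4=1 s3=1 s5=1 clk=1 s1=1 s0=1 s8=0 s2=1 s6=0
t14.Δ2 s9=1 s4=1 s3=1 s5=1 clk=1 s1=1 s0=0 s8=1 s2=1 s6=0
t14.Δ3 s9=1 s4=1 s3=1 s5=0 clk=1 s1=1 s0=0 s8=1 s2=1 s6=0
t15.Δ0 s9=1 s4=1 s3=1 s5=0 clk=1 s1=1 s0=0 s8=1 s2=1 s6=0
t15.Δ1 s9=1 s4=1 s3=1 s5=0 clk=0 s1=1 s0=0 s8=1 s2=1 s6=0
t16.Δ0 s9=1 s4=1 s3=1 s5=0 clk=0 s1=1 s0=0 s8=1 s2=1 s6=0
t16.Δ1 s9=1 s4=1 s3=1 s5=0 clk=1 s1=1 s0=0 s8=1 s2=1 s6=0
t16.Δ2 s9=1 s4=1 s3=1 s5=0 clk=1 s1=1 s0=1 s8=0 s2=1 s6=0
t16.Δ3 s9=1 s4=1 s3=1 s5=1 clk=1 s1=1 s0=1 s8=0 s2=1 s6=0
t17.Δ0 s9=1 s4=1 s3=1 s5=1 clk=1 s1=1 s0=1 s8=0 s2=1 s6=0
t17.Δ1 s9=1 s4=1 s3=1 s5=1 clk=0 s1=1 s0=1 s8=0 s2=1 s6=0
t18.Δ0 s9=1 s4=1 s3=1 s5=1 clk=0 s1=1 s0=1 s8=0 s2=1 s6=0
t18.Δ1 s9=1 s4=1 s3=1 s5=1 clk=1 s1=1 s0=1 s8=0 s2=1 s6=0
t18.Δ2 s9=1 s4=1 s3=1 s5=1 clk=1 s1=1 s0=0 s8=1 s2=1 s6=0
t18.Δ3 s9=1 s4=1 s3=1 s5=0 clk=1 s1=1 s0=0 s8=1 s2=1 s6=0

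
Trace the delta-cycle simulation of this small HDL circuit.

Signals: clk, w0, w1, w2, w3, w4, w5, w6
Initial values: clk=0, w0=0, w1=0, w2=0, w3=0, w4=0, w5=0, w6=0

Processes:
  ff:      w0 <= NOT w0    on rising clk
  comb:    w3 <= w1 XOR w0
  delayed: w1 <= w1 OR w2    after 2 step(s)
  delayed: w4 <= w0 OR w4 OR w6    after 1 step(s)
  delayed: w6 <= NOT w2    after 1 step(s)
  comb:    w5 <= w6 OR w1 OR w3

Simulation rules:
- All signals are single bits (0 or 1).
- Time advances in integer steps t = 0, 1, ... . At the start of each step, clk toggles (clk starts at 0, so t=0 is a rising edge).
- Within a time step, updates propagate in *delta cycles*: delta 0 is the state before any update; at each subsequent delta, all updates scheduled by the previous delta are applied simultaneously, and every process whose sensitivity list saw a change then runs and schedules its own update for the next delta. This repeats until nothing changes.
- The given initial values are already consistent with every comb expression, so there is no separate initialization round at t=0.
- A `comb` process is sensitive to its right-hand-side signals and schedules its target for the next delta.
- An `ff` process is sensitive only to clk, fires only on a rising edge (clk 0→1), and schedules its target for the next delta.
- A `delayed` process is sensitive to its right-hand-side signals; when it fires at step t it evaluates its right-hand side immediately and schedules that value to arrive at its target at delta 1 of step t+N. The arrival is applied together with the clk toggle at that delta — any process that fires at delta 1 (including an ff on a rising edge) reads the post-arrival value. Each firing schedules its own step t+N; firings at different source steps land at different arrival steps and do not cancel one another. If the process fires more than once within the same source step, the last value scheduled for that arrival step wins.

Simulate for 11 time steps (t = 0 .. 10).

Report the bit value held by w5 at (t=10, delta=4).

t0.Δ0 w4=0 clk=0 w6=0 w3=0 w5=0 w2=0 w1=0 w0=0
t0.Δ1 w4=0 clk=1 w6=0 w3=0 w5=0 w2=0 w1=0 w0=0
t0.Δ2 w4=0 clk=1 w6=0 w3=0 w5=0 w2=0 w1=0 w0=1
t0.Δ3 w4=0 clk=1 w6=0 w3=1 w5=0 w2=0 w1=0 w0=1
t0.Δ4 w4=0 clk=1 w6=0 w3=1 w5=1 w2=0 w1=0 w0=1
t1.Δ0 w4=0 clk=1 w6=0 w3=1 w5=1 w2=0 w1=0 w0=1
t1.Δ1 w4=1 clk=0 w6=0 w3=1 w5=1 w2=0 w1=0 w0=1
t2.Δ0 w4=1 clk=0 w6=0 w3=1 w5=1 w2=0 w1=0 w0=1
t2.Δ1 w4=1 clk=1 w6=0 w3=1 w5=1 w2=0 w1=0 w0=1
t2.Δ2 w4=1 clk=1 w6=0 w3=1 w5=1 w2=0 w1=0 w0=0
t2.Δ3 w4=1 clk=1 w6=0 w3=0 w5=1 w2=0 w1=0 w0=0
t2.Δ4 w4=1 clk=1 w6=0 w3=0 w5=0 w2=0 w1=0 w0=0
t3.Δ0 w4=1 clk=1 w6=0 w3=0 w5=0 w2=0 w1=0 w0=0
t3.Δ1 w4=1 clk=0 w6=0 w3=0 w5=0 w2=0 w1=0 w0=0
t4.Δ0 w4=1 clk=0 w6=0 w3=0 w5=0 w2=0 w1=0 w0=0
t4.Δ1 w4=1 clk=1 w6=0 w3=0 w5=0 w2=0 w1=0 w0=0
t4.Δ2 w4=1 clk=1 w6=0 w3=0 w5=0 w2=0 w1=0 w0=1
t4.Δ3 w4=1 clk=1 w6=0 w3=1 w5=0 w2=0 w1=0 w0=1
t4.Δ4 w4=1 clk=1 w6=0 w3=1 w5=1 w2=0 w1=0 w0=1
t5.Δ0 w4=1 clk=1 w6=0 w3=1 w5=1 w2=0 w1=0 w0=1
t5.Δ1 w4=1 clk=0 w6=0 w3=1 w5=1 w2=0 w1=0 w0=1
t6.Δ0 w4=1 clk=0 w6=0 w3=1 w5=1 w2=0 w1=0 w0=1
t6.Δ1 w4=1 clk=1 w6=0 w3=1 w5=1 w2=0 w1=0 w0=1
t6.Δ2 w4=1 clk=1 w6=0 w3=1 w5=1 w2=0 w1=0 w0=0
t6.Δ3 w4=1 clk=1 w6=0 w3=0 w5=1 w2=0 w1=0 w0=0
t6.Δ4 w4=1 clk=1 w6=0 w3=0 w5=0 w2=0 w1=0 w0=0
t7.Δ0 w4=1 clk=1 w6=0 w3=0 w5=0 w2=0 w1=0 w0=0
t7.Δ1 w4=1 clk=0 w6=0 w3=0 w5=0 w2=0 w1=0 w0=0
t8.Δ0 w4=1 clk=0 w6=0 w3=0 w5=0 w2=0 w1=0 w0=0
t8.Δ1 w4=1 clk=1 w6=0 w3=0 w5=0 w2=0 w1=0 w0=0
t8.Δ2 w4=1 clk=1 w6=0 w3=0 w5=0 w2=0 w1=0 w0=1
t8.Δ3 w4=1 clk=1 w6=0 w3=1 w5=0 w2=0 w1=0 w0=1
t8.Δ4 w4=1 clk=1 w6=0 w3=1 w5=1 w2=0 w1=0 w0=1
t9.Δ0 w4=1 clk=1 w6=0 w3=1 w5=1 w2=0 w1=0 w0=1
t9.Δ1 w4=1 clk=0 w6=0 w3=1 w5=1 w2=0 w1=0 w0=1
t10.Δ0 w4=1 clk=0 w6=0 w3=1 w5=1 w2=0 w1=0 w0=1
t10.Δ1 w4=1 clk=1 w6=0 w3=1 w5=1 w2=0 w1=0 w0=1
t10.Δ2 w4=1 clk=1 w6=0 w3=1 w5=1 w2=0 w1=0 w0=0
t10.Δ3 w4=1 clk=1 w6=0 w3=0 w5=1 w2=0 w1=0 w0=0
t10.Δ4 w4=1 clk=1 w6=0 w3=0 w5=0 w2=0 w1=0 w0=0

0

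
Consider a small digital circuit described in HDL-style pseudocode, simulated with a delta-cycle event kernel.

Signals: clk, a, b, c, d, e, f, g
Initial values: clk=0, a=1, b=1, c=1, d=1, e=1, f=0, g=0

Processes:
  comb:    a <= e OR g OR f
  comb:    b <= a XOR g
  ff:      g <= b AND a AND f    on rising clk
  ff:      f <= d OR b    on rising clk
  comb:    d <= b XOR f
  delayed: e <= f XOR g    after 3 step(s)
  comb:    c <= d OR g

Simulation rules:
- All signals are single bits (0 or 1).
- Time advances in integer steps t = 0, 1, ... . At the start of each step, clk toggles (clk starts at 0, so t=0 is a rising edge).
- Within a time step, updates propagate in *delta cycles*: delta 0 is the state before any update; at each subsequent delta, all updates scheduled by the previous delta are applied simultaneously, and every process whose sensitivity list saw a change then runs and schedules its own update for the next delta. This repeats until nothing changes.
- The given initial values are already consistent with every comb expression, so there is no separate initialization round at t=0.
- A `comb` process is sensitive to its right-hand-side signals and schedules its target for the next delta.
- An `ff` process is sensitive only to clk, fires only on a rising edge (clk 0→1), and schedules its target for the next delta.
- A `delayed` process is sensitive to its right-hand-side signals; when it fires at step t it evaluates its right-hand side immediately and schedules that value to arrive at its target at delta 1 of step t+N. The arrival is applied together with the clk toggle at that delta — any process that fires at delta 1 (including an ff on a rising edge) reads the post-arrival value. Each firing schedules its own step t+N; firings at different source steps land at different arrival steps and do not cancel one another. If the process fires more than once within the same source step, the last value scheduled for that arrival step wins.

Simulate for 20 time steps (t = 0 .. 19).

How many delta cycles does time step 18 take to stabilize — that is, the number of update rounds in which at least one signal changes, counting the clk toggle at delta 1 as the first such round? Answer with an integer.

4

[bits: a,d,f,c,g,e,b,clk]
t=0: Δ0=11010110 Δ1=11010111 Δ2=11110111 Δ3=10110111 Δ4=10100111 | 4Δ
t=1: Δ0=10100111 Δ1=10100110 | 1Δ
t=2: Δ0=10100110 Δ1=10100111 Δ2=10101111 Δ3=10111101 Δ4=11111101 | 4Δ
t=3: Δ0=11111101 Δ1=11111100 | 1Δ
t=4: Δ0=11111100 Δ1=11111101 Δ2=11110101 Δ3=11110111 Δ4=10110111 Δ5=10100111 | 5Δ
t=5: Δ0=10100111 Δ1=10100010 | 1Δ
t=6: Δ0=10100010 Δ1=10100011 Δ2=10101011 Δ3=10111001 Δ4=11111001 | 4Δ
t=7: Δ0=11111001 Δ1=11111100 | 1Δ
t=8: Δ0=11111100 Δ1=11111101 Δ2=11110101 Δ3=11110111 Δ4=10110111 Δ5=10100111 | 5Δ
t=9: Δ0=10100111 Δ1=10100010 | 1Δ
t=10: Δ0=10100010 Δ1=10100011 Δ2=10101011 Δ3=10111001 Δ4=11111001 | 4Δ
t=11: Δ0=11111001 Δ1=11111100 | 1Δ
t=12: Δ0=11111100 Δ1=11111101 Δ2=11110101 Δ3=11110111 Δ4=10110111 Δ5=10100111 | 5Δ
t=13: Δ0=10100111 Δ1=10100010 | 1Δ
t=14: Δ0=10100010 Δ1=10100011 Δ2=10101011 Δ3=10111001 Δ4=11111001 | 4Δ
t=15: Δ0=11111001 Δ1=11111100 | 1Δ
t=16: Δ0=11111100 Δ1=11111101 Δ2=11110101 Δ3=11110111 Δ4=10110111 Δ5=10100111 | 5Δ
t=17: Δ0=10100111 Δ1=10100010 | 1Δ
t=18: Δ0=10100010 Δ1=10100011 Δ2=10101011 Δ3=10111001 Δ4=11111001 | 4Δ
t=19: Δ0=11111001 Δ1=11111100 | 1Δ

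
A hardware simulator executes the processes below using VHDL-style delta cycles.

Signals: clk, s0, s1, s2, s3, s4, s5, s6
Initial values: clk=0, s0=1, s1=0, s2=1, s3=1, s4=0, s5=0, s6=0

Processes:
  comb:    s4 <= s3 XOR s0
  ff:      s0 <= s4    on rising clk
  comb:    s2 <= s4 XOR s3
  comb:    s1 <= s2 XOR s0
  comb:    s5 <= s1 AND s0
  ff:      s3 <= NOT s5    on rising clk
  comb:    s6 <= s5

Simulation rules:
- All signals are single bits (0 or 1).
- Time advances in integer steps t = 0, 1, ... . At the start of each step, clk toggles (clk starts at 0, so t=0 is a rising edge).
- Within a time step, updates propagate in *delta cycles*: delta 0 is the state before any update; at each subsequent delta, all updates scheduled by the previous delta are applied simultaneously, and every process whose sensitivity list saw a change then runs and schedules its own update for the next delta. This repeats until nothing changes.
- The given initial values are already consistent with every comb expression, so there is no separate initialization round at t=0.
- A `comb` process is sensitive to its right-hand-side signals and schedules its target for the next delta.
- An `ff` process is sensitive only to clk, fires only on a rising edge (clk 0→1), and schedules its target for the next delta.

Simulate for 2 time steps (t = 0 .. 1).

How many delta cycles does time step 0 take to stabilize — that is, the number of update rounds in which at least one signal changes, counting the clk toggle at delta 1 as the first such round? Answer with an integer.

[bits: s6,s4,s3,s2,s5,s0,s1,clk]
t=0: Δ0=00110100 Δ1=00110101 Δ2=00110001 Δ3=01110011 Δ4=01100011 Δ5=01100001 | 5Δ
t=1: Δ0=01100001 Δ1=01100000 | 1Δ

5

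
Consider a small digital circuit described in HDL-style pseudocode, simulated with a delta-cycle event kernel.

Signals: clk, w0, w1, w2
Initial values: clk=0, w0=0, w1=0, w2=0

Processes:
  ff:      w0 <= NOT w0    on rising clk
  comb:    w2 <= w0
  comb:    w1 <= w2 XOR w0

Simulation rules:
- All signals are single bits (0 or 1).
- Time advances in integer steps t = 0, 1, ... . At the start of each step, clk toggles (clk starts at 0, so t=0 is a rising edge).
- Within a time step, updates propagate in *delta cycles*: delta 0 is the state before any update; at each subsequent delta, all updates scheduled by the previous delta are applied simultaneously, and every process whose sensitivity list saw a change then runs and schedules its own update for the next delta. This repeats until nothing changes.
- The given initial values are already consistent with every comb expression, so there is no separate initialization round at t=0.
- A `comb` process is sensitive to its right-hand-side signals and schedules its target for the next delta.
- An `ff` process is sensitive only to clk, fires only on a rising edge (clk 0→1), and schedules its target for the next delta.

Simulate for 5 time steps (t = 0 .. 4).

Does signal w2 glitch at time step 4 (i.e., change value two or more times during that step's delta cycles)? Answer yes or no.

no

t0.Δ0 w2=0 clk=0 w1=0 w0=0
t0.Δ1 w2=0 clk=1 w1=0 w0=0
t0.Δ2 w2=0 clk=1 w1=0 w0=1
t0.Δ3 w2=1 clk=1 w1=1 w0=1
t0.Δ4 w2=1 clk=1 w1=0 w0=1
t1.Δ0 w2=1 clk=1 w1=0 w0=1
t1.Δ1 w2=1 clk=0 w1=0 w0=1
t2.Δ0 w2=1 clk=0 w1=0 w0=1
t2.Δ1 w2=1 clk=1 w1=0 w0=1
t2.Δ2 w2=1 clk=1 w1=0 w0=0
t2.Δ3 w2=0 clk=1 w1=1 w0=0
t2.Δ4 w2=0 clk=1 w1=0 w0=0
t3.Δ0 w2=0 clk=1 w1=0 w0=0
t3.Δ1 w2=0 clk=0 w1=0 w0=0
t4.Δ0 w2=0 clk=0 w1=0 w0=0
t4.Δ1 w2=0 clk=1 w1=0 w0=0
t4.Δ2 w2=0 clk=1 w1=0 w0=1
t4.Δ3 w2=1 clk=1 w1=1 w0=1
t4.Δ4 w2=1 clk=1 w1=0 w0=1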